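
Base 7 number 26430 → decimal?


Positional values (base 7):
  0 × 7^0 = 0 × 1 = 0
  3 × 7^1 = 3 × 7 = 21
  4 × 7^2 = 4 × 49 = 196
  6 × 7^3 = 6 × 343 = 2058
  2 × 7^4 = 2 × 2401 = 4802
Sum = 0 + 21 + 196 + 2058 + 4802
= 7077


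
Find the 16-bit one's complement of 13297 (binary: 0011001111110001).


Original: 0011001111110001
Invert all bits:
  bit 0: 0 → 1
  bit 1: 0 → 1
  bit 2: 1 → 0
  bit 3: 1 → 0
  bit 4: 0 → 1
  bit 5: 0 → 1
  bit 6: 1 → 0
  bit 7: 1 → 0
  bit 8: 1 → 0
  bit 9: 1 → 0
  bit 10: 1 → 0
  bit 11: 1 → 0
  bit 12: 0 → 1
  bit 13: 0 → 1
  bit 14: 0 → 1
  bit 15: 1 → 0
= 1100110000001110


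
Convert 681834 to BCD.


Each digit → 4-bit binary:
  6 → 0110
  8 → 1000
  1 → 0001
  8 → 1000
  3 → 0011
  4 → 0100
= 0110 1000 0001 1000 0011 0100


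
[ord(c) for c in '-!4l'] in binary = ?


String: '-!4l'  (4 characters)
Per-character ASCII lookup:
  '-': special character: '-' = 45 → 101101
  '!': special character: '!' = 33 → 100001
  '4': digits start at 48: '4' = 48 + 4 = 52 → 110100
  'l': lowercase starts at 97: 'l' = 97 + 11 = 108 → 1101100
= 101101 100001 110100 1101100


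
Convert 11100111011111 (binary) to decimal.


Positional values:
Bit 0: 1 × 2^0 = 1
Bit 1: 1 × 2^1 = 2
Bit 2: 1 × 2^2 = 4
Bit 3: 1 × 2^3 = 8
Bit 4: 1 × 2^4 = 16
Bit 6: 1 × 2^6 = 64
Bit 7: 1 × 2^7 = 128
Bit 8: 1 × 2^8 = 256
Bit 11: 1 × 2^11 = 2048
Bit 12: 1 × 2^12 = 4096
Bit 13: 1 × 2^13 = 8192
Sum = 1 + 2 + 4 + 8 + 16 + 64 + 128 + 256 + 2048 + 4096 + 8192
= 14815


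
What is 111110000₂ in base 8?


Group into 3-bit groups: 111110000
  111 = 7
  110 = 6
  000 = 0
= 0o760


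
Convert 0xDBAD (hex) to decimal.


Positional values:
Position 0: D × 16^0 = 13 × 1 = 13
Position 1: A × 16^1 = 10 × 16 = 160
Position 2: B × 16^2 = 11 × 256 = 2816
Position 3: D × 16^3 = 13 × 4096 = 53248
Sum = 13 + 160 + 2816 + 53248
= 56237


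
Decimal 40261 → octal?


Divide by 8 repeatedly:
40261 ÷ 8 = 5032 remainder 5
5032 ÷ 8 = 629 remainder 0
629 ÷ 8 = 78 remainder 5
78 ÷ 8 = 9 remainder 6
9 ÷ 8 = 1 remainder 1
1 ÷ 8 = 0 remainder 1
Reading remainders bottom-up:
= 0o116505


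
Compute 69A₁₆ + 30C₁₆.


Align and add column by column (LSB to MSB, each column mod 16 with carry):
  069A
+ 030C
  ----
  col 0: A(10) + C(12) + 0 (carry in) = 22 → 6(6), carry out 1
  col 1: 9(9) + 0(0) + 1 (carry in) = 10 → A(10), carry out 0
  col 2: 6(6) + 3(3) + 0 (carry in) = 9 → 9(9), carry out 0
  col 3: 0(0) + 0(0) + 0 (carry in) = 0 → 0(0), carry out 0
Reading digits MSB→LSB: 09A6
Strip leading zeros: 9A6
= 0x9A6


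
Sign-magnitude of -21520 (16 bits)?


Sign bit: 1 (negative)
Magnitude: 21520 = 101010000010000
= 1101010000010000


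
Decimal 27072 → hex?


Divide by 16 repeatedly:
27072 ÷ 16 = 1692 remainder 0 (0)
1692 ÷ 16 = 105 remainder 12 (C)
105 ÷ 16 = 6 remainder 9 (9)
6 ÷ 16 = 0 remainder 6 (6)
Reading remainders bottom-up:
= 0x69C0


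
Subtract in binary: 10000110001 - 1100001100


Align and subtract column by column (LSB to MSB, borrowing when needed):
  10000110001
- 01100001100
  -----------
  col 0: (1 - 0 borrow-in) - 0 → 1 - 0 = 1, borrow out 0
  col 1: (0 - 0 borrow-in) - 0 → 0 - 0 = 0, borrow out 0
  col 2: (0 - 0 borrow-in) - 1 → borrow from next column: (0+2) - 1 = 1, borrow out 1
  col 3: (0 - 1 borrow-in) - 1 → borrow from next column: (-1+2) - 1 = 0, borrow out 1
  col 4: (1 - 1 borrow-in) - 0 → 0 - 0 = 0, borrow out 0
  col 5: (1 - 0 borrow-in) - 0 → 1 - 0 = 1, borrow out 0
  col 6: (0 - 0 borrow-in) - 0 → 0 - 0 = 0, borrow out 0
  col 7: (0 - 0 borrow-in) - 0 → 0 - 0 = 0, borrow out 0
  col 8: (0 - 0 borrow-in) - 1 → borrow from next column: (0+2) - 1 = 1, borrow out 1
  col 9: (0 - 1 borrow-in) - 1 → borrow from next column: (-1+2) - 1 = 0, borrow out 1
  col 10: (1 - 1 borrow-in) - 0 → 0 - 0 = 0, borrow out 0
Reading bits MSB→LSB: 00100100101
Strip leading zeros: 100100101
= 100100101


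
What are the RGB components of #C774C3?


Hex: #C774C3
R = C7₁₆ = 199
G = 74₁₆ = 116
B = C3₁₆ = 195
= RGB(199, 116, 195)


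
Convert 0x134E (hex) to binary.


Each hex digit → 4 binary bits:
  1 = 0001
  3 = 0011
  4 = 0100
  E = 1110
Concatenate: 0001 0011 0100 1110
= 0001001101001110


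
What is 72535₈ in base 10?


Positional values:
Position 0: 5 × 8^0 = 5
Position 1: 3 × 8^1 = 24
Position 2: 5 × 8^2 = 320
Position 3: 2 × 8^3 = 1024
Position 4: 7 × 8^4 = 28672
Sum = 5 + 24 + 320 + 1024 + 28672
= 30045


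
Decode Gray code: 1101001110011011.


Gray code: 1101001110011011
MSB stays the same: 1
Each subsequent bit = prev_binary XOR current_gray:
  B[1] = 1 XOR 1 = 0
  B[2] = 0 XOR 0 = 0
  B[3] = 0 XOR 1 = 1
  B[4] = 1 XOR 0 = 1
  B[5] = 1 XOR 0 = 1
  B[6] = 1 XOR 1 = 0
  B[7] = 0 XOR 1 = 1
  B[8] = 1 XOR 1 = 0
  B[9] = 0 XOR 0 = 0
  B[10] = 0 XOR 0 = 0
  B[11] = 0 XOR 1 = 1
  B[12] = 1 XOR 1 = 0
  B[13] = 0 XOR 0 = 0
  B[14] = 0 XOR 1 = 1
  B[15] = 1 XOR 1 = 0
= 1001110100010010 (40210 decimal)


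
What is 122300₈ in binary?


Each octal digit → 3 binary bits:
  1 = 001
  2 = 010
  2 = 010
  3 = 011
  0 = 000
  0 = 000
Concatenate: 001 010 010 011 000 000
= 001010010011000000


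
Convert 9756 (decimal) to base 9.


Divide by 9 repeatedly:
9756 ÷ 9 = 1084 remainder 0
1084 ÷ 9 = 120 remainder 4
120 ÷ 9 = 13 remainder 3
13 ÷ 9 = 1 remainder 4
1 ÷ 9 = 0 remainder 1
Reading remainders bottom-up:
= 14340


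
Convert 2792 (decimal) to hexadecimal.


Divide by 16 repeatedly:
2792 ÷ 16 = 174 remainder 8 (8)
174 ÷ 16 = 10 remainder 14 (E)
10 ÷ 16 = 0 remainder 10 (A)
Reading remainders bottom-up:
= 0xAE8


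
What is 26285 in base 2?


Divide by 2 repeatedly:
26285 ÷ 2 = 13142 remainder 1
13142 ÷ 2 = 6571 remainder 0
6571 ÷ 2 = 3285 remainder 1
3285 ÷ 2 = 1642 remainder 1
1642 ÷ 2 = 821 remainder 0
821 ÷ 2 = 410 remainder 1
410 ÷ 2 = 205 remainder 0
205 ÷ 2 = 102 remainder 1
102 ÷ 2 = 51 remainder 0
51 ÷ 2 = 25 remainder 1
25 ÷ 2 = 12 remainder 1
12 ÷ 2 = 6 remainder 0
6 ÷ 2 = 3 remainder 0
3 ÷ 2 = 1 remainder 1
1 ÷ 2 = 0 remainder 1
Reading remainders bottom-up:
= 110011010101101


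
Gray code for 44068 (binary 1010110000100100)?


Binary: 1010110000100100
Gray code: G = B XOR (B >> 1)
B >> 1 = 0101011000010010
1010110000100100 XOR 0101011000010010:
  1 XOR 0 = 1
  0 XOR 1 = 1
  1 XOR 0 = 1
  0 XOR 1 = 1
  1 XOR 0 = 1
  1 XOR 1 = 0
  0 XOR 1 = 1
  0 XOR 0 = 0
  0 XOR 0 = 0
  0 XOR 0 = 0
  1 XOR 0 = 1
  0 XOR 1 = 1
  0 XOR 0 = 0
  1 XOR 0 = 1
  0 XOR 1 = 1
  0 XOR 0 = 0
= 1111101000110110


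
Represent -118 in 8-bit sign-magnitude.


Sign bit: 1 (negative)
Magnitude: 118 = 1110110
= 11110110


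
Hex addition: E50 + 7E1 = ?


Align and add column by column (LSB to MSB, each column mod 16 with carry):
  0E50
+ 07E1
  ----
  col 0: 0(0) + 1(1) + 0 (carry in) = 1 → 1(1), carry out 0
  col 1: 5(5) + E(14) + 0 (carry in) = 19 → 3(3), carry out 1
  col 2: E(14) + 7(7) + 1 (carry in) = 22 → 6(6), carry out 1
  col 3: 0(0) + 0(0) + 1 (carry in) = 1 → 1(1), carry out 0
Reading digits MSB→LSB: 1631
Strip leading zeros: 1631
= 0x1631


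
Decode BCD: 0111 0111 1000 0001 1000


Each 4-bit group → digit:
  0111 → 7
  0111 → 7
  1000 → 8
  0001 → 1
  1000 → 8
= 77818


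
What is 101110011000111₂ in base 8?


Group into 3-bit groups: 101110011000111
  101 = 5
  110 = 6
  011 = 3
  000 = 0
  111 = 7
= 0o56307


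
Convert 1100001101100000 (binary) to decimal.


Positional values:
Bit 5: 1 × 2^5 = 32
Bit 6: 1 × 2^6 = 64
Bit 8: 1 × 2^8 = 256
Bit 9: 1 × 2^9 = 512
Bit 14: 1 × 2^14 = 16384
Bit 15: 1 × 2^15 = 32768
Sum = 32 + 64 + 256 + 512 + 16384 + 32768
= 50016


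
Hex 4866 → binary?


Each hex digit → 4 binary bits:
  4 = 0100
  8 = 1000
  6 = 0110
  6 = 0110
Concatenate: 0100 1000 0110 0110
= 0100100001100110


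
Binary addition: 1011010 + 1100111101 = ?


Align and add column by column (LSB to MSB, carry propagating):
  00001011010
+ 01100111101
  -----------
  col 0: 0 + 1 + 0 (carry in) = 1 → bit 1, carry out 0
  col 1: 1 + 0 + 0 (carry in) = 1 → bit 1, carry out 0
  col 2: 0 + 1 + 0 (carry in) = 1 → bit 1, carry out 0
  col 3: 1 + 1 + 0 (carry in) = 2 → bit 0, carry out 1
  col 4: 1 + 1 + 1 (carry in) = 3 → bit 1, carry out 1
  col 5: 0 + 1 + 1 (carry in) = 2 → bit 0, carry out 1
  col 6: 1 + 0 + 1 (carry in) = 2 → bit 0, carry out 1
  col 7: 0 + 0 + 1 (carry in) = 1 → bit 1, carry out 0
  col 8: 0 + 1 + 0 (carry in) = 1 → bit 1, carry out 0
  col 9: 0 + 1 + 0 (carry in) = 1 → bit 1, carry out 0
  col 10: 0 + 0 + 0 (carry in) = 0 → bit 0, carry out 0
Reading bits MSB→LSB: 01110010111
Strip leading zeros: 1110010111
= 1110010111


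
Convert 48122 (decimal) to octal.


Divide by 8 repeatedly:
48122 ÷ 8 = 6015 remainder 2
6015 ÷ 8 = 751 remainder 7
751 ÷ 8 = 93 remainder 7
93 ÷ 8 = 11 remainder 5
11 ÷ 8 = 1 remainder 3
1 ÷ 8 = 0 remainder 1
Reading remainders bottom-up:
= 0o135772


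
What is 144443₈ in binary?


Each octal digit → 3 binary bits:
  1 = 001
  4 = 100
  4 = 100
  4 = 100
  4 = 100
  3 = 011
Concatenate: 001 100 100 100 100 011
= 001100100100100011


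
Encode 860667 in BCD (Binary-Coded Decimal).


Each digit → 4-bit binary:
  8 → 1000
  6 → 0110
  0 → 0000
  6 → 0110
  6 → 0110
  7 → 0111
= 1000 0110 0000 0110 0110 0111


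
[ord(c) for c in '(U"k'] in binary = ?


String: '(U"k'  (4 characters)
Per-character ASCII lookup:
  '(': special character: '(' = 40 → 101000
  'U': uppercase starts at 65: 'U' = 65 + 20 = 85 → 1010101
  '"': special character: '"' = 34 → 100010
  'k': lowercase starts at 97: 'k' = 97 + 10 = 107 → 1101011
= 101000 1010101 100010 1101011


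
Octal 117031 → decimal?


Positional values:
Position 0: 1 × 8^0 = 1
Position 1: 3 × 8^1 = 24
Position 2: 0 × 8^2 = 0
Position 3: 7 × 8^3 = 3584
Position 4: 1 × 8^4 = 4096
Position 5: 1 × 8^5 = 32768
Sum = 1 + 24 + 0 + 3584 + 4096 + 32768
= 40473


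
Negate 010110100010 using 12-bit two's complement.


Original: 010110100010
Step 1 - Invert all bits: 101001011101
Step 2 - Add 1: 101001011101 + 1
= 101001011110 (represents -1442)


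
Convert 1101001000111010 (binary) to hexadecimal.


Group into 4-bit nibbles: 1101001000111010
  1101 = D
  0010 = 2
  0011 = 3
  1010 = A
= 0xD23A


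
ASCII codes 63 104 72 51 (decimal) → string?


Codes (decimal): 63 104 72 51
Per-code ASCII lookup:
  63  (special character) → '?'
  104  (range 97-122: lowercase, 104 - 97 = 7) → 'h'
  72  (range 65-90: uppercase, 72 - 65 = 7) → 'H'
  51  (range 48-57: digits, 51 - 48 = 3) → '3'
= '?hH3'


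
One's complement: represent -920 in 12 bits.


Original: 001110011000
Invert all bits:
  bit 0: 0 → 1
  bit 1: 0 → 1
  bit 2: 1 → 0
  bit 3: 1 → 0
  bit 4: 1 → 0
  bit 5: 0 → 1
  bit 6: 0 → 1
  bit 7: 1 → 0
  bit 8: 1 → 0
  bit 9: 0 → 1
  bit 10: 0 → 1
  bit 11: 0 → 1
= 110001100111


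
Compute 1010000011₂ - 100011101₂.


Align and subtract column by column (LSB to MSB, borrowing when needed):
  1010000011
- 0100011101
  ----------
  col 0: (1 - 0 borrow-in) - 1 → 1 - 1 = 0, borrow out 0
  col 1: (1 - 0 borrow-in) - 0 → 1 - 0 = 1, borrow out 0
  col 2: (0 - 0 borrow-in) - 1 → borrow from next column: (0+2) - 1 = 1, borrow out 1
  col 3: (0 - 1 borrow-in) - 1 → borrow from next column: (-1+2) - 1 = 0, borrow out 1
  col 4: (0 - 1 borrow-in) - 1 → borrow from next column: (-1+2) - 1 = 0, borrow out 1
  col 5: (0 - 1 borrow-in) - 0 → borrow from next column: (-1+2) - 0 = 1, borrow out 1
  col 6: (0 - 1 borrow-in) - 0 → borrow from next column: (-1+2) - 0 = 1, borrow out 1
  col 7: (1 - 1 borrow-in) - 0 → 0 - 0 = 0, borrow out 0
  col 8: (0 - 0 borrow-in) - 1 → borrow from next column: (0+2) - 1 = 1, borrow out 1
  col 9: (1 - 1 borrow-in) - 0 → 0 - 0 = 0, borrow out 0
Reading bits MSB→LSB: 0101100110
Strip leading zeros: 101100110
= 101100110


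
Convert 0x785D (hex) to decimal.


Positional values:
Position 0: D × 16^0 = 13 × 1 = 13
Position 1: 5 × 16^1 = 5 × 16 = 80
Position 2: 8 × 16^2 = 8 × 256 = 2048
Position 3: 7 × 16^3 = 7 × 4096 = 28672
Sum = 13 + 80 + 2048 + 28672
= 30813


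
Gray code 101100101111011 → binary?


Gray code: 101100101111011
MSB stays the same: 1
Each subsequent bit = prev_binary XOR current_gray:
  B[1] = 1 XOR 0 = 1
  B[2] = 1 XOR 1 = 0
  B[3] = 0 XOR 1 = 1
  B[4] = 1 XOR 0 = 1
  B[5] = 1 XOR 0 = 1
  B[6] = 1 XOR 1 = 0
  B[7] = 0 XOR 0 = 0
  B[8] = 0 XOR 1 = 1
  B[9] = 1 XOR 1 = 0
  B[10] = 0 XOR 1 = 1
  B[11] = 1 XOR 1 = 0
  B[12] = 0 XOR 0 = 0
  B[13] = 0 XOR 1 = 1
  B[14] = 1 XOR 1 = 0
= 110111001010010 (28242 decimal)


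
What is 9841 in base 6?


Divide by 6 repeatedly:
9841 ÷ 6 = 1640 remainder 1
1640 ÷ 6 = 273 remainder 2
273 ÷ 6 = 45 remainder 3
45 ÷ 6 = 7 remainder 3
7 ÷ 6 = 1 remainder 1
1 ÷ 6 = 0 remainder 1
Reading remainders bottom-up:
= 113321


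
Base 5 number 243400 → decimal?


Positional values (base 5):
  0 × 5^0 = 0 × 1 = 0
  0 × 5^1 = 0 × 5 = 0
  4 × 5^2 = 4 × 25 = 100
  3 × 5^3 = 3 × 125 = 375
  4 × 5^4 = 4 × 625 = 2500
  2 × 5^5 = 2 × 3125 = 6250
Sum = 0 + 0 + 100 + 375 + 2500 + 6250
= 9225


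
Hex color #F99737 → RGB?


Hex: #F99737
R = F9₁₆ = 249
G = 97₁₆ = 151
B = 37₁₆ = 55
= RGB(249, 151, 55)


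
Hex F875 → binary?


Each hex digit → 4 binary bits:
  F = 1111
  8 = 1000
  7 = 0111
  5 = 0101
Concatenate: 1111 1000 0111 0101
= 1111100001110101


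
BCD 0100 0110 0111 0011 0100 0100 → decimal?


Each 4-bit group → digit:
  0100 → 4
  0110 → 6
  0111 → 7
  0011 → 3
  0100 → 4
  0100 → 4
= 467344


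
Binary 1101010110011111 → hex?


Group into 4-bit nibbles: 1101010110011111
  1101 = D
  0101 = 5
  1001 = 9
  1111 = F
= 0xD59F


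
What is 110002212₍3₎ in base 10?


Positional values (base 3):
  2 × 3^0 = 2 × 1 = 2
  1 × 3^1 = 1 × 3 = 3
  2 × 3^2 = 2 × 9 = 18
  2 × 3^3 = 2 × 27 = 54
  0 × 3^4 = 0 × 81 = 0
  0 × 3^5 = 0 × 243 = 0
  0 × 3^6 = 0 × 729 = 0
  1 × 3^7 = 1 × 2187 = 2187
  1 × 3^8 = 1 × 6561 = 6561
Sum = 2 + 3 + 18 + 54 + 0 + 0 + 0 + 2187 + 6561
= 8825


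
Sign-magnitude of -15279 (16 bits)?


Sign bit: 1 (negative)
Magnitude: 15279 = 011101110101111
= 1011101110101111


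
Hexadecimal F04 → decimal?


Positional values:
Position 0: 4 × 16^0 = 4 × 1 = 4
Position 1: 0 × 16^1 = 0 × 16 = 0
Position 2: F × 16^2 = 15 × 256 = 3840
Sum = 4 + 0 + 3840
= 3844


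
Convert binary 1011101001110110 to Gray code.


Binary: 1011101001110110
Gray code: G = B XOR (B >> 1)
B >> 1 = 0101110100111011
1011101001110110 XOR 0101110100111011:
  1 XOR 0 = 1
  0 XOR 1 = 1
  1 XOR 0 = 1
  1 XOR 1 = 0
  1 XOR 1 = 0
  0 XOR 1 = 1
  1 XOR 0 = 1
  0 XOR 1 = 1
  0 XOR 0 = 0
  1 XOR 0 = 1
  1 XOR 1 = 0
  1 XOR 1 = 0
  0 XOR 1 = 1
  1 XOR 0 = 1
  1 XOR 1 = 0
  0 XOR 1 = 1
= 1110011101001101


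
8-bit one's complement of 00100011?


Original: 00100011
Invert all bits:
  bit 0: 0 → 1
  bit 1: 0 → 1
  bit 2: 1 → 0
  bit 3: 0 → 1
  bit 4: 0 → 1
  bit 5: 0 → 1
  bit 6: 1 → 0
  bit 7: 1 → 0
= 11011100


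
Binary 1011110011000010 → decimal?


Positional values:
Bit 1: 1 × 2^1 = 2
Bit 6: 1 × 2^6 = 64
Bit 7: 1 × 2^7 = 128
Bit 10: 1 × 2^10 = 1024
Bit 11: 1 × 2^11 = 2048
Bit 12: 1 × 2^12 = 4096
Bit 13: 1 × 2^13 = 8192
Bit 15: 1 × 2^15 = 32768
Sum = 2 + 64 + 128 + 1024 + 2048 + 4096 + 8192 + 32768
= 48322


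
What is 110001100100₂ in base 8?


Group into 3-bit groups: 110001100100
  110 = 6
  001 = 1
  100 = 4
  100 = 4
= 0o6144


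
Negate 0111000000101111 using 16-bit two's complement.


Original: 0111000000101111
Step 1 - Invert all bits: 1000111111010000
Step 2 - Add 1: 1000111111010000 + 1
= 1000111111010001 (represents -28719)


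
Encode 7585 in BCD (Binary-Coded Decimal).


Each digit → 4-bit binary:
  7 → 0111
  5 → 0101
  8 → 1000
  5 → 0101
= 0111 0101 1000 0101


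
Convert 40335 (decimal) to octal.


Divide by 8 repeatedly:
40335 ÷ 8 = 5041 remainder 7
5041 ÷ 8 = 630 remainder 1
630 ÷ 8 = 78 remainder 6
78 ÷ 8 = 9 remainder 6
9 ÷ 8 = 1 remainder 1
1 ÷ 8 = 0 remainder 1
Reading remainders bottom-up:
= 0o116617


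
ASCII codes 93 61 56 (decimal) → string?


Codes (decimal): 93 61 56
Per-code ASCII lookup:
  93  (special character) → ']'
  61  (special character) → '='
  56  (range 48-57: digits, 56 - 48 = 8) → '8'
= ']=8'


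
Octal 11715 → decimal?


Positional values:
Position 0: 5 × 8^0 = 5
Position 1: 1 × 8^1 = 8
Position 2: 7 × 8^2 = 448
Position 3: 1 × 8^3 = 512
Position 4: 1 × 8^4 = 4096
Sum = 5 + 8 + 448 + 512 + 4096
= 5069


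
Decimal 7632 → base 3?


Divide by 3 repeatedly:
7632 ÷ 3 = 2544 remainder 0
2544 ÷ 3 = 848 remainder 0
848 ÷ 3 = 282 remainder 2
282 ÷ 3 = 94 remainder 0
94 ÷ 3 = 31 remainder 1
31 ÷ 3 = 10 remainder 1
10 ÷ 3 = 3 remainder 1
3 ÷ 3 = 1 remainder 0
1 ÷ 3 = 0 remainder 1
Reading remainders bottom-up:
= 101110200


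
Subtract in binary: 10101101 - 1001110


Align and subtract column by column (LSB to MSB, borrowing when needed):
  10101101
- 01001110
  --------
  col 0: (1 - 0 borrow-in) - 0 → 1 - 0 = 1, borrow out 0
  col 1: (0 - 0 borrow-in) - 1 → borrow from next column: (0+2) - 1 = 1, borrow out 1
  col 2: (1 - 1 borrow-in) - 1 → borrow from next column: (0+2) - 1 = 1, borrow out 1
  col 3: (1 - 1 borrow-in) - 1 → borrow from next column: (0+2) - 1 = 1, borrow out 1
  col 4: (0 - 1 borrow-in) - 0 → borrow from next column: (-1+2) - 0 = 1, borrow out 1
  col 5: (1 - 1 borrow-in) - 0 → 0 - 0 = 0, borrow out 0
  col 6: (0 - 0 borrow-in) - 1 → borrow from next column: (0+2) - 1 = 1, borrow out 1
  col 7: (1 - 1 borrow-in) - 0 → 0 - 0 = 0, borrow out 0
Reading bits MSB→LSB: 01011111
Strip leading zeros: 1011111
= 1011111


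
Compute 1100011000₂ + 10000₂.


Align and add column by column (LSB to MSB, carry propagating):
  01100011000
+ 00000010000
  -----------
  col 0: 0 + 0 + 0 (carry in) = 0 → bit 0, carry out 0
  col 1: 0 + 0 + 0 (carry in) = 0 → bit 0, carry out 0
  col 2: 0 + 0 + 0 (carry in) = 0 → bit 0, carry out 0
  col 3: 1 + 0 + 0 (carry in) = 1 → bit 1, carry out 0
  col 4: 1 + 1 + 0 (carry in) = 2 → bit 0, carry out 1
  col 5: 0 + 0 + 1 (carry in) = 1 → bit 1, carry out 0
  col 6: 0 + 0 + 0 (carry in) = 0 → bit 0, carry out 0
  col 7: 0 + 0 + 0 (carry in) = 0 → bit 0, carry out 0
  col 8: 1 + 0 + 0 (carry in) = 1 → bit 1, carry out 0
  col 9: 1 + 0 + 0 (carry in) = 1 → bit 1, carry out 0
  col 10: 0 + 0 + 0 (carry in) = 0 → bit 0, carry out 0
Reading bits MSB→LSB: 01100101000
Strip leading zeros: 1100101000
= 1100101000


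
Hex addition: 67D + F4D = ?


Align and add column by column (LSB to MSB, each column mod 16 with carry):
  067D
+ 0F4D
  ----
  col 0: D(13) + D(13) + 0 (carry in) = 26 → A(10), carry out 1
  col 1: 7(7) + 4(4) + 1 (carry in) = 12 → C(12), carry out 0
  col 2: 6(6) + F(15) + 0 (carry in) = 21 → 5(5), carry out 1
  col 3: 0(0) + 0(0) + 1 (carry in) = 1 → 1(1), carry out 0
Reading digits MSB→LSB: 15CA
Strip leading zeros: 15CA
= 0x15CA


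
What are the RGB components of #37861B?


Hex: #37861B
R = 37₁₆ = 55
G = 86₁₆ = 134
B = 1B₁₆ = 27
= RGB(55, 134, 27)


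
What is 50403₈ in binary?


Each octal digit → 3 binary bits:
  5 = 101
  0 = 000
  4 = 100
  0 = 000
  3 = 011
Concatenate: 101 000 100 000 011
= 101000100000011


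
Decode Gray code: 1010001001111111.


Gray code: 1010001001111111
MSB stays the same: 1
Each subsequent bit = prev_binary XOR current_gray:
  B[1] = 1 XOR 0 = 1
  B[2] = 1 XOR 1 = 0
  B[3] = 0 XOR 0 = 0
  B[4] = 0 XOR 0 = 0
  B[5] = 0 XOR 0 = 0
  B[6] = 0 XOR 1 = 1
  B[7] = 1 XOR 0 = 1
  B[8] = 1 XOR 0 = 1
  B[9] = 1 XOR 1 = 0
  B[10] = 0 XOR 1 = 1
  B[11] = 1 XOR 1 = 0
  B[12] = 0 XOR 1 = 1
  B[13] = 1 XOR 1 = 0
  B[14] = 0 XOR 1 = 1
  B[15] = 1 XOR 1 = 0
= 1100001110101010 (50090 decimal)


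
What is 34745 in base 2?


Divide by 2 repeatedly:
34745 ÷ 2 = 17372 remainder 1
17372 ÷ 2 = 8686 remainder 0
8686 ÷ 2 = 4343 remainder 0
4343 ÷ 2 = 2171 remainder 1
2171 ÷ 2 = 1085 remainder 1
1085 ÷ 2 = 542 remainder 1
542 ÷ 2 = 271 remainder 0
271 ÷ 2 = 135 remainder 1
135 ÷ 2 = 67 remainder 1
67 ÷ 2 = 33 remainder 1
33 ÷ 2 = 16 remainder 1
16 ÷ 2 = 8 remainder 0
8 ÷ 2 = 4 remainder 0
4 ÷ 2 = 2 remainder 0
2 ÷ 2 = 1 remainder 0
1 ÷ 2 = 0 remainder 1
Reading remainders bottom-up:
= 1000011110111001


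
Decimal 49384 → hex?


Divide by 16 repeatedly:
49384 ÷ 16 = 3086 remainder 8 (8)
3086 ÷ 16 = 192 remainder 14 (E)
192 ÷ 16 = 12 remainder 0 (0)
12 ÷ 16 = 0 remainder 12 (C)
Reading remainders bottom-up:
= 0xC0E8


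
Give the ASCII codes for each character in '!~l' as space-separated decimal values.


String: '!~l'  (3 characters)
Per-character ASCII lookup:
  '!': special character: '!' = 33
  '~': special character: '~' = 126
  'l': lowercase starts at 97: 'l' = 97 + 11 = 108
= 33 126 108


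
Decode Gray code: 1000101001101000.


Gray code: 1000101001101000
MSB stays the same: 1
Each subsequent bit = prev_binary XOR current_gray:
  B[1] = 1 XOR 0 = 1
  B[2] = 1 XOR 0 = 1
  B[3] = 1 XOR 0 = 1
  B[4] = 1 XOR 1 = 0
  B[5] = 0 XOR 0 = 0
  B[6] = 0 XOR 1 = 1
  B[7] = 1 XOR 0 = 1
  B[8] = 1 XOR 0 = 1
  B[9] = 1 XOR 1 = 0
  B[10] = 0 XOR 1 = 1
  B[11] = 1 XOR 0 = 1
  B[12] = 1 XOR 1 = 0
  B[13] = 0 XOR 0 = 0
  B[14] = 0 XOR 0 = 0
  B[15] = 0 XOR 0 = 0
= 1111001110110000 (62384 decimal)


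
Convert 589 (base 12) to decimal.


Positional values (base 12):
  9 × 12^0 = 9 × 1 = 9
  8 × 12^1 = 8 × 12 = 96
  5 × 12^2 = 5 × 144 = 720
Sum = 9 + 96 + 720
= 825


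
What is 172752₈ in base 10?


Positional values:
Position 0: 2 × 8^0 = 2
Position 1: 5 × 8^1 = 40
Position 2: 7 × 8^2 = 448
Position 3: 2 × 8^3 = 1024
Position 4: 7 × 8^4 = 28672
Position 5: 1 × 8^5 = 32768
Sum = 2 + 40 + 448 + 1024 + 28672 + 32768
= 62954


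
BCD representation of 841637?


Each digit → 4-bit binary:
  8 → 1000
  4 → 0100
  1 → 0001
  6 → 0110
  3 → 0011
  7 → 0111
= 1000 0100 0001 0110 0011 0111


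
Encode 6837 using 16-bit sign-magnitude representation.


Sign bit: 0 (positive)
Magnitude: 6837 = 001101010110101
= 0001101010110101


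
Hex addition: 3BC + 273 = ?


Align and add column by column (LSB to MSB, each column mod 16 with carry):
  03BC
+ 0273
  ----
  col 0: C(12) + 3(3) + 0 (carry in) = 15 → F(15), carry out 0
  col 1: B(11) + 7(7) + 0 (carry in) = 18 → 2(2), carry out 1
  col 2: 3(3) + 2(2) + 1 (carry in) = 6 → 6(6), carry out 0
  col 3: 0(0) + 0(0) + 0 (carry in) = 0 → 0(0), carry out 0
Reading digits MSB→LSB: 062F
Strip leading zeros: 62F
= 0x62F


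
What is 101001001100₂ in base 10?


Positional values:
Bit 2: 1 × 2^2 = 4
Bit 3: 1 × 2^3 = 8
Bit 6: 1 × 2^6 = 64
Bit 9: 1 × 2^9 = 512
Bit 11: 1 × 2^11 = 2048
Sum = 4 + 8 + 64 + 512 + 2048
= 2636


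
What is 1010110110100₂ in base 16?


Group into 4-bit nibbles: 0001010110110100
  0001 = 1
  0101 = 5
  1011 = B
  0100 = 4
= 0x15B4


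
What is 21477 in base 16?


Divide by 16 repeatedly:
21477 ÷ 16 = 1342 remainder 5 (5)
1342 ÷ 16 = 83 remainder 14 (E)
83 ÷ 16 = 5 remainder 3 (3)
5 ÷ 16 = 0 remainder 5 (5)
Reading remainders bottom-up:
= 0x53E5


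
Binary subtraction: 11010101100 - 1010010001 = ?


Align and subtract column by column (LSB to MSB, borrowing when needed):
  11010101100
- 01010010001
  -----------
  col 0: (0 - 0 borrow-in) - 1 → borrow from next column: (0+2) - 1 = 1, borrow out 1
  col 1: (0 - 1 borrow-in) - 0 → borrow from next column: (-1+2) - 0 = 1, borrow out 1
  col 2: (1 - 1 borrow-in) - 0 → 0 - 0 = 0, borrow out 0
  col 3: (1 - 0 borrow-in) - 0 → 1 - 0 = 1, borrow out 0
  col 4: (0 - 0 borrow-in) - 1 → borrow from next column: (0+2) - 1 = 1, borrow out 1
  col 5: (1 - 1 borrow-in) - 0 → 0 - 0 = 0, borrow out 0
  col 6: (0 - 0 borrow-in) - 0 → 0 - 0 = 0, borrow out 0
  col 7: (1 - 0 borrow-in) - 1 → 1 - 1 = 0, borrow out 0
  col 8: (0 - 0 borrow-in) - 0 → 0 - 0 = 0, borrow out 0
  col 9: (1 - 0 borrow-in) - 1 → 1 - 1 = 0, borrow out 0
  col 10: (1 - 0 borrow-in) - 0 → 1 - 0 = 1, borrow out 0
Reading bits MSB→LSB: 10000011011
Strip leading zeros: 10000011011
= 10000011011


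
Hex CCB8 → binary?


Each hex digit → 4 binary bits:
  C = 1100
  C = 1100
  B = 1011
  8 = 1000
Concatenate: 1100 1100 1011 1000
= 1100110010111000


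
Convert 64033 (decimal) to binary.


Divide by 2 repeatedly:
64033 ÷ 2 = 32016 remainder 1
32016 ÷ 2 = 16008 remainder 0
16008 ÷ 2 = 8004 remainder 0
8004 ÷ 2 = 4002 remainder 0
4002 ÷ 2 = 2001 remainder 0
2001 ÷ 2 = 1000 remainder 1
1000 ÷ 2 = 500 remainder 0
500 ÷ 2 = 250 remainder 0
250 ÷ 2 = 125 remainder 0
125 ÷ 2 = 62 remainder 1
62 ÷ 2 = 31 remainder 0
31 ÷ 2 = 15 remainder 1
15 ÷ 2 = 7 remainder 1
7 ÷ 2 = 3 remainder 1
3 ÷ 2 = 1 remainder 1
1 ÷ 2 = 0 remainder 1
Reading remainders bottom-up:
= 1111101000100001


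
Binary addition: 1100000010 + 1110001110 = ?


Align and add column by column (LSB to MSB, carry propagating):
  01100000010
+ 01110001110
  -----------
  col 0: 0 + 0 + 0 (carry in) = 0 → bit 0, carry out 0
  col 1: 1 + 1 + 0 (carry in) = 2 → bit 0, carry out 1
  col 2: 0 + 1 + 1 (carry in) = 2 → bit 0, carry out 1
  col 3: 0 + 1 + 1 (carry in) = 2 → bit 0, carry out 1
  col 4: 0 + 0 + 1 (carry in) = 1 → bit 1, carry out 0
  col 5: 0 + 0 + 0 (carry in) = 0 → bit 0, carry out 0
  col 6: 0 + 0 + 0 (carry in) = 0 → bit 0, carry out 0
  col 7: 0 + 1 + 0 (carry in) = 1 → bit 1, carry out 0
  col 8: 1 + 1 + 0 (carry in) = 2 → bit 0, carry out 1
  col 9: 1 + 1 + 1 (carry in) = 3 → bit 1, carry out 1
  col 10: 0 + 0 + 1 (carry in) = 1 → bit 1, carry out 0
Reading bits MSB→LSB: 11010010000
Strip leading zeros: 11010010000
= 11010010000


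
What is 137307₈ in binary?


Each octal digit → 3 binary bits:
  1 = 001
  3 = 011
  7 = 111
  3 = 011
  0 = 000
  7 = 111
Concatenate: 001 011 111 011 000 111
= 001011111011000111


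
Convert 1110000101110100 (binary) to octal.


Group into 3-bit groups: 001110000101110100
  001 = 1
  110 = 6
  000 = 0
  101 = 5
  110 = 6
  100 = 4
= 0o160564


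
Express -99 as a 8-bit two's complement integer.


Original: 01100011
Step 1 - Invert all bits: 10011100
Step 2 - Add 1: 10011100 + 1
= 10011101 (represents -99)


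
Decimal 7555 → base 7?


Divide by 7 repeatedly:
7555 ÷ 7 = 1079 remainder 2
1079 ÷ 7 = 154 remainder 1
154 ÷ 7 = 22 remainder 0
22 ÷ 7 = 3 remainder 1
3 ÷ 7 = 0 remainder 3
Reading remainders bottom-up:
= 31012


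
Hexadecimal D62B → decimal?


Positional values:
Position 0: B × 16^0 = 11 × 1 = 11
Position 1: 2 × 16^1 = 2 × 16 = 32
Position 2: 6 × 16^2 = 6 × 256 = 1536
Position 3: D × 16^3 = 13 × 4096 = 53248
Sum = 11 + 32 + 1536 + 53248
= 54827


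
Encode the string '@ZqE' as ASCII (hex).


String: '@ZqE'  (4 characters)
Per-character ASCII lookup:
  '@': special character: '@' = 64 → 0x40
  'Z': uppercase starts at 65: 'Z' = 65 + 25 = 90 → 0x5A
  'q': lowercase starts at 97: 'q' = 97 + 16 = 113 → 0x71
  'E': uppercase starts at 65: 'E' = 65 + 4 = 69 → 0x45
= 0x40 0x5A 0x71 0x45


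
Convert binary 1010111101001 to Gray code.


Binary: 1010111101001
Gray code: G = B XOR (B >> 1)
B >> 1 = 0101011110100
1010111101001 XOR 0101011110100:
  1 XOR 0 = 1
  0 XOR 1 = 1
  1 XOR 0 = 1
  0 XOR 1 = 1
  1 XOR 0 = 1
  1 XOR 1 = 0
  1 XOR 1 = 0
  1 XOR 1 = 0
  0 XOR 1 = 1
  1 XOR 0 = 1
  0 XOR 1 = 1
  0 XOR 0 = 0
  1 XOR 0 = 1
= 1111100011101


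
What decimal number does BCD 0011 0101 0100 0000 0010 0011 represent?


Each 4-bit group → digit:
  0011 → 3
  0101 → 5
  0100 → 4
  0000 → 0
  0010 → 2
  0011 → 3
= 354023


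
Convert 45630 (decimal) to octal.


Divide by 8 repeatedly:
45630 ÷ 8 = 5703 remainder 6
5703 ÷ 8 = 712 remainder 7
712 ÷ 8 = 89 remainder 0
89 ÷ 8 = 11 remainder 1
11 ÷ 8 = 1 remainder 3
1 ÷ 8 = 0 remainder 1
Reading remainders bottom-up:
= 0o131076


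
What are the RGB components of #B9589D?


Hex: #B9589D
R = B9₁₆ = 185
G = 58₁₆ = 88
B = 9D₁₆ = 157
= RGB(185, 88, 157)


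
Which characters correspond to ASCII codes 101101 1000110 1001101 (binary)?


Codes (binary): 101101 1000110 1001101
Per-code ASCII lookup:
  101101 = 45  (special character) → '-'
  1000110 = 70  (range 65-90: uppercase, 70 - 65 = 5) → 'F'
  1001101 = 77  (range 65-90: uppercase, 77 - 65 = 12) → 'M'
= '-FM'


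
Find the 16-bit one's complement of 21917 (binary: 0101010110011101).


Original: 0101010110011101
Invert all bits:
  bit 0: 0 → 1
  bit 1: 1 → 0
  bit 2: 0 → 1
  bit 3: 1 → 0
  bit 4: 0 → 1
  bit 5: 1 → 0
  bit 6: 0 → 1
  bit 7: 1 → 0
  bit 8: 1 → 0
  bit 9: 0 → 1
  bit 10: 0 → 1
  bit 11: 1 → 0
  bit 12: 1 → 0
  bit 13: 1 → 0
  bit 14: 0 → 1
  bit 15: 1 → 0
= 1010101001100010


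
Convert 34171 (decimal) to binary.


Divide by 2 repeatedly:
34171 ÷ 2 = 17085 remainder 1
17085 ÷ 2 = 8542 remainder 1
8542 ÷ 2 = 4271 remainder 0
4271 ÷ 2 = 2135 remainder 1
2135 ÷ 2 = 1067 remainder 1
1067 ÷ 2 = 533 remainder 1
533 ÷ 2 = 266 remainder 1
266 ÷ 2 = 133 remainder 0
133 ÷ 2 = 66 remainder 1
66 ÷ 2 = 33 remainder 0
33 ÷ 2 = 16 remainder 1
16 ÷ 2 = 8 remainder 0
8 ÷ 2 = 4 remainder 0
4 ÷ 2 = 2 remainder 0
2 ÷ 2 = 1 remainder 0
1 ÷ 2 = 0 remainder 1
Reading remainders bottom-up:
= 1000010101111011


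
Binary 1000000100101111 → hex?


Group into 4-bit nibbles: 1000000100101111
  1000 = 8
  0001 = 1
  0010 = 2
  1111 = F
= 0x812F


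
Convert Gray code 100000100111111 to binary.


Gray code: 100000100111111
MSB stays the same: 1
Each subsequent bit = prev_binary XOR current_gray:
  B[1] = 1 XOR 0 = 1
  B[2] = 1 XOR 0 = 1
  B[3] = 1 XOR 0 = 1
  B[4] = 1 XOR 0 = 1
  B[5] = 1 XOR 0 = 1
  B[6] = 1 XOR 1 = 0
  B[7] = 0 XOR 0 = 0
  B[8] = 0 XOR 0 = 0
  B[9] = 0 XOR 1 = 1
  B[10] = 1 XOR 1 = 0
  B[11] = 0 XOR 1 = 1
  B[12] = 1 XOR 1 = 0
  B[13] = 0 XOR 1 = 1
  B[14] = 1 XOR 1 = 0
= 111111000101010 (32298 decimal)


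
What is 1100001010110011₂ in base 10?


Positional values:
Bit 0: 1 × 2^0 = 1
Bit 1: 1 × 2^1 = 2
Bit 4: 1 × 2^4 = 16
Bit 5: 1 × 2^5 = 32
Bit 7: 1 × 2^7 = 128
Bit 9: 1 × 2^9 = 512
Bit 14: 1 × 2^14 = 16384
Bit 15: 1 × 2^15 = 32768
Sum = 1 + 2 + 16 + 32 + 128 + 512 + 16384 + 32768
= 49843


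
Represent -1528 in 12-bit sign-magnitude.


Sign bit: 1 (negative)
Magnitude: 1528 = 10111111000
= 110111111000


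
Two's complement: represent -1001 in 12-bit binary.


Original: 001111101001
Step 1 - Invert all bits: 110000010110
Step 2 - Add 1: 110000010110 + 1
= 110000010111 (represents -1001)


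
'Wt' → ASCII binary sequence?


String: 'Wt'  (2 characters)
Per-character ASCII lookup:
  'W': uppercase starts at 65: 'W' = 65 + 22 = 87 → 1010111
  't': lowercase starts at 97: 't' = 97 + 19 = 116 → 1110100
= 1010111 1110100


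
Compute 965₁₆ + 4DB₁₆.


Align and add column by column (LSB to MSB, each column mod 16 with carry):
  0965
+ 04DB
  ----
  col 0: 5(5) + B(11) + 0 (carry in) = 16 → 0(0), carry out 1
  col 1: 6(6) + D(13) + 1 (carry in) = 20 → 4(4), carry out 1
  col 2: 9(9) + 4(4) + 1 (carry in) = 14 → E(14), carry out 0
  col 3: 0(0) + 0(0) + 0 (carry in) = 0 → 0(0), carry out 0
Reading digits MSB→LSB: 0E40
Strip leading zeros: E40
= 0xE40


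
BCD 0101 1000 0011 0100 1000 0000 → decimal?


Each 4-bit group → digit:
  0101 → 5
  1000 → 8
  0011 → 3
  0100 → 4
  1000 → 8
  0000 → 0
= 583480


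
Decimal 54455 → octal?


Divide by 8 repeatedly:
54455 ÷ 8 = 6806 remainder 7
6806 ÷ 8 = 850 remainder 6
850 ÷ 8 = 106 remainder 2
106 ÷ 8 = 13 remainder 2
13 ÷ 8 = 1 remainder 5
1 ÷ 8 = 0 remainder 1
Reading remainders bottom-up:
= 0o152267


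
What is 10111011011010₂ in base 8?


Group into 3-bit groups: 010111011011010
  010 = 2
  111 = 7
  011 = 3
  011 = 3
  010 = 2
= 0o27332


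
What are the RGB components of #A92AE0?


Hex: #A92AE0
R = A9₁₆ = 169
G = 2A₁₆ = 42
B = E0₁₆ = 224
= RGB(169, 42, 224)


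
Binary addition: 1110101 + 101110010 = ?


Align and add column by column (LSB to MSB, carry propagating):
  0001110101
+ 0101110010
  ----------
  col 0: 1 + 0 + 0 (carry in) = 1 → bit 1, carry out 0
  col 1: 0 + 1 + 0 (carry in) = 1 → bit 1, carry out 0
  col 2: 1 + 0 + 0 (carry in) = 1 → bit 1, carry out 0
  col 3: 0 + 0 + 0 (carry in) = 0 → bit 0, carry out 0
  col 4: 1 + 1 + 0 (carry in) = 2 → bit 0, carry out 1
  col 5: 1 + 1 + 1 (carry in) = 3 → bit 1, carry out 1
  col 6: 1 + 1 + 1 (carry in) = 3 → bit 1, carry out 1
  col 7: 0 + 0 + 1 (carry in) = 1 → bit 1, carry out 0
  col 8: 0 + 1 + 0 (carry in) = 1 → bit 1, carry out 0
  col 9: 0 + 0 + 0 (carry in) = 0 → bit 0, carry out 0
Reading bits MSB→LSB: 0111100111
Strip leading zeros: 111100111
= 111100111


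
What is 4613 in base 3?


Divide by 3 repeatedly:
4613 ÷ 3 = 1537 remainder 2
1537 ÷ 3 = 512 remainder 1
512 ÷ 3 = 170 remainder 2
170 ÷ 3 = 56 remainder 2
56 ÷ 3 = 18 remainder 2
18 ÷ 3 = 6 remainder 0
6 ÷ 3 = 2 remainder 0
2 ÷ 3 = 0 remainder 2
Reading remainders bottom-up:
= 20022212


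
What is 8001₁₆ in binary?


Each hex digit → 4 binary bits:
  8 = 1000
  0 = 0000
  0 = 0000
  1 = 0001
Concatenate: 1000 0000 0000 0001
= 1000000000000001


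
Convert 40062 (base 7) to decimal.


Positional values (base 7):
  2 × 7^0 = 2 × 1 = 2
  6 × 7^1 = 6 × 7 = 42
  0 × 7^2 = 0 × 49 = 0
  0 × 7^3 = 0 × 343 = 0
  4 × 7^4 = 4 × 2401 = 9604
Sum = 2 + 42 + 0 + 0 + 9604
= 9648


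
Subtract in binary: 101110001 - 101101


Align and subtract column by column (LSB to MSB, borrowing when needed):
  101110001
- 000101101
  ---------
  col 0: (1 - 0 borrow-in) - 1 → 1 - 1 = 0, borrow out 0
  col 1: (0 - 0 borrow-in) - 0 → 0 - 0 = 0, borrow out 0
  col 2: (0 - 0 borrow-in) - 1 → borrow from next column: (0+2) - 1 = 1, borrow out 1
  col 3: (0 - 1 borrow-in) - 1 → borrow from next column: (-1+2) - 1 = 0, borrow out 1
  col 4: (1 - 1 borrow-in) - 0 → 0 - 0 = 0, borrow out 0
  col 5: (1 - 0 borrow-in) - 1 → 1 - 1 = 0, borrow out 0
  col 6: (1 - 0 borrow-in) - 0 → 1 - 0 = 1, borrow out 0
  col 7: (0 - 0 borrow-in) - 0 → 0 - 0 = 0, borrow out 0
  col 8: (1 - 0 borrow-in) - 0 → 1 - 0 = 1, borrow out 0
Reading bits MSB→LSB: 101000100
Strip leading zeros: 101000100
= 101000100


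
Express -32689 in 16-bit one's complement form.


Original: 0111111110110001
Invert all bits:
  bit 0: 0 → 1
  bit 1: 1 → 0
  bit 2: 1 → 0
  bit 3: 1 → 0
  bit 4: 1 → 0
  bit 5: 1 → 0
  bit 6: 1 → 0
  bit 7: 1 → 0
  bit 8: 1 → 0
  bit 9: 0 → 1
  bit 10: 1 → 0
  bit 11: 1 → 0
  bit 12: 0 → 1
  bit 13: 0 → 1
  bit 14: 0 → 1
  bit 15: 1 → 0
= 1000000001001110


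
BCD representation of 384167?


Each digit → 4-bit binary:
  3 → 0011
  8 → 1000
  4 → 0100
  1 → 0001
  6 → 0110
  7 → 0111
= 0011 1000 0100 0001 0110 0111


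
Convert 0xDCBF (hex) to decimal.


Positional values:
Position 0: F × 16^0 = 15 × 1 = 15
Position 1: B × 16^1 = 11 × 16 = 176
Position 2: C × 16^2 = 12 × 256 = 3072
Position 3: D × 16^3 = 13 × 4096 = 53248
Sum = 15 + 176 + 3072 + 53248
= 56511


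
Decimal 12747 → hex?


Divide by 16 repeatedly:
12747 ÷ 16 = 796 remainder 11 (B)
796 ÷ 16 = 49 remainder 12 (C)
49 ÷ 16 = 3 remainder 1 (1)
3 ÷ 16 = 0 remainder 3 (3)
Reading remainders bottom-up:
= 0x31CB


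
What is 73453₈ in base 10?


Positional values:
Position 0: 3 × 8^0 = 3
Position 1: 5 × 8^1 = 40
Position 2: 4 × 8^2 = 256
Position 3: 3 × 8^3 = 1536
Position 4: 7 × 8^4 = 28672
Sum = 3 + 40 + 256 + 1536 + 28672
= 30507


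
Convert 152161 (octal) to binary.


Each octal digit → 3 binary bits:
  1 = 001
  5 = 101
  2 = 010
  1 = 001
  6 = 110
  1 = 001
Concatenate: 001 101 010 001 110 001
= 001101010001110001


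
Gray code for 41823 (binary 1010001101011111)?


Binary: 1010001101011111
Gray code: G = B XOR (B >> 1)
B >> 1 = 0101000110101111
1010001101011111 XOR 0101000110101111:
  1 XOR 0 = 1
  0 XOR 1 = 1
  1 XOR 0 = 1
  0 XOR 1 = 1
  0 XOR 0 = 0
  0 XOR 0 = 0
  1 XOR 0 = 1
  1 XOR 1 = 0
  0 XOR 1 = 1
  1 XOR 0 = 1
  0 XOR 1 = 1
  1 XOR 0 = 1
  1 XOR 1 = 0
  1 XOR 1 = 0
  1 XOR 1 = 0
  1 XOR 1 = 0
= 1111001011110000


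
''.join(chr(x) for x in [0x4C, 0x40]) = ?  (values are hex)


Codes (hex): 0x4C 0x40
Per-code ASCII lookup:
  0x4C = 76  (range 65-90: uppercase, 76 - 65 = 11) → 'L'
  0x40 = 64  (special character) → '@'
= 'L@'


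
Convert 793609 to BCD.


Each digit → 4-bit binary:
  7 → 0111
  9 → 1001
  3 → 0011
  6 → 0110
  0 → 0000
  9 → 1001
= 0111 1001 0011 0110 0000 1001


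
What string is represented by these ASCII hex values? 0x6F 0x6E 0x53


Codes (hex): 0x6F 0x6E 0x53
Per-code ASCII lookup:
  0x6F = 111  (range 97-122: lowercase, 111 - 97 = 14) → 'o'
  0x6E = 110  (range 97-122: lowercase, 110 - 97 = 13) → 'n'
  0x53 = 83  (range 65-90: uppercase, 83 - 65 = 18) → 'S'
= 'onS'


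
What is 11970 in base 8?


Divide by 8 repeatedly:
11970 ÷ 8 = 1496 remainder 2
1496 ÷ 8 = 187 remainder 0
187 ÷ 8 = 23 remainder 3
23 ÷ 8 = 2 remainder 7
2 ÷ 8 = 0 remainder 2
Reading remainders bottom-up:
= 0o27302


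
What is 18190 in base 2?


Divide by 2 repeatedly:
18190 ÷ 2 = 9095 remainder 0
9095 ÷ 2 = 4547 remainder 1
4547 ÷ 2 = 2273 remainder 1
2273 ÷ 2 = 1136 remainder 1
1136 ÷ 2 = 568 remainder 0
568 ÷ 2 = 284 remainder 0
284 ÷ 2 = 142 remainder 0
142 ÷ 2 = 71 remainder 0
71 ÷ 2 = 35 remainder 1
35 ÷ 2 = 17 remainder 1
17 ÷ 2 = 8 remainder 1
8 ÷ 2 = 4 remainder 0
4 ÷ 2 = 2 remainder 0
2 ÷ 2 = 1 remainder 0
1 ÷ 2 = 0 remainder 1
Reading remainders bottom-up:
= 100011100001110


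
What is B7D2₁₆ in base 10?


Positional values:
Position 0: 2 × 16^0 = 2 × 1 = 2
Position 1: D × 16^1 = 13 × 16 = 208
Position 2: 7 × 16^2 = 7 × 256 = 1792
Position 3: B × 16^3 = 11 × 4096 = 45056
Sum = 2 + 208 + 1792 + 45056
= 47058


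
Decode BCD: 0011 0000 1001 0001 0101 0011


Each 4-bit group → digit:
  0011 → 3
  0000 → 0
  1001 → 9
  0001 → 1
  0101 → 5
  0011 → 3
= 309153


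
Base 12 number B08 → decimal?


Positional values (base 12):
  8 × 12^0 = 8 × 1 = 8
  0 × 12^1 = 0 × 12 = 0
  B × 12^2 = 11 × 144 = 1584
Sum = 8 + 0 + 1584
= 1592


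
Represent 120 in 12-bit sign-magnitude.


Sign bit: 0 (positive)
Magnitude: 120 = 00001111000
= 000001111000


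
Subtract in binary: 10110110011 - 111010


Align and subtract column by column (LSB to MSB, borrowing when needed):
  10110110011
- 00000111010
  -----------
  col 0: (1 - 0 borrow-in) - 0 → 1 - 0 = 1, borrow out 0
  col 1: (1 - 0 borrow-in) - 1 → 1 - 1 = 0, borrow out 0
  col 2: (0 - 0 borrow-in) - 0 → 0 - 0 = 0, borrow out 0
  col 3: (0 - 0 borrow-in) - 1 → borrow from next column: (0+2) - 1 = 1, borrow out 1
  col 4: (1 - 1 borrow-in) - 1 → borrow from next column: (0+2) - 1 = 1, borrow out 1
  col 5: (1 - 1 borrow-in) - 1 → borrow from next column: (0+2) - 1 = 1, borrow out 1
  col 6: (0 - 1 borrow-in) - 0 → borrow from next column: (-1+2) - 0 = 1, borrow out 1
  col 7: (1 - 1 borrow-in) - 0 → 0 - 0 = 0, borrow out 0
  col 8: (1 - 0 borrow-in) - 0 → 1 - 0 = 1, borrow out 0
  col 9: (0 - 0 borrow-in) - 0 → 0 - 0 = 0, borrow out 0
  col 10: (1 - 0 borrow-in) - 0 → 1 - 0 = 1, borrow out 0
Reading bits MSB→LSB: 10101111001
Strip leading zeros: 10101111001
= 10101111001
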